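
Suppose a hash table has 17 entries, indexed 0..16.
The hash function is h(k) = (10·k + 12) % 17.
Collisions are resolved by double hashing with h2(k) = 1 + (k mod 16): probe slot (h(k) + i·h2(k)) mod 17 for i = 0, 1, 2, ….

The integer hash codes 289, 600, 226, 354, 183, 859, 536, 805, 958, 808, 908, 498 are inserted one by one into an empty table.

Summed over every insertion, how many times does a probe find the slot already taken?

289: h=12 => slot 12
600: h=11 => slot 11
226: h=11, h2=3, probe 11,14 => slot 14
354: h=16 => slot 16
183: h=6 => slot 6
859: h=0 => slot 0
536: h=0, h2=9, probe 0,9 => slot 9
805: h=4 => slot 4
958: h=4, h2=15, probe 4,2 => slot 2
808: h=0, h2=9, probe 0,9,1 => slot 1
908: h=14, h2=13, probe 14,10 => slot 10
498: h=11, h2=3, probe 11,14,0,3 => slot 3
Table: [859, 808, 958, 498, 805, ∅, 183, ∅, ∅, 536, 908, 600, 289, ∅, 226, ∅, 354]

9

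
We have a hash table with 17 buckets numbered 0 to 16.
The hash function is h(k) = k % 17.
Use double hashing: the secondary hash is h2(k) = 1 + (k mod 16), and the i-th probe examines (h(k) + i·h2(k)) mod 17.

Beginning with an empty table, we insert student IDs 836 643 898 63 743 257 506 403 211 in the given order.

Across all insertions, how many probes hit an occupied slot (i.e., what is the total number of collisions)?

836 hashes to 3; slot 3 is free -> place at 3.
643 hashes to 14; slot 14 is free -> place at 14.
898 hashes to 14, h2=3; 14 taken -> place at 0.
63 hashes to 12; slot 12 is free -> place at 12.
743 hashes to 12, h2=8; 12,3 taken -> place at 11.
257 hashes to 2; slot 2 is free -> place at 2.
506 hashes to 13; slot 13 is free -> place at 13.
403 hashes to 12, h2=4; 12 taken -> place at 16.
211 hashes to 7; slot 7 is free -> place at 7.
Table: [898, ., 257, 836, ., ., ., 211, ., ., ., 743, 63, 506, 643, ., 403]

4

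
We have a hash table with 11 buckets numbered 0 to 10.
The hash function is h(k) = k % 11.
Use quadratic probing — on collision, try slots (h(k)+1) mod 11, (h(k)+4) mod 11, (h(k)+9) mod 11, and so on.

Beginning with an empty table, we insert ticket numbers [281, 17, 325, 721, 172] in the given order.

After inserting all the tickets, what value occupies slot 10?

281 hashes to 6; slot 6 is free => place at 6.
17 hashes to 6; 6 taken => place at 7.
325 hashes to 6; 6,7 taken => place at 10.
721 hashes to 6; 6,7,10 taken => place at 4.
172 hashes to 7; 7 taken => place at 8.
Table: [∅, ∅, ∅, ∅, 721, ∅, 281, 17, 172, ∅, 325]

325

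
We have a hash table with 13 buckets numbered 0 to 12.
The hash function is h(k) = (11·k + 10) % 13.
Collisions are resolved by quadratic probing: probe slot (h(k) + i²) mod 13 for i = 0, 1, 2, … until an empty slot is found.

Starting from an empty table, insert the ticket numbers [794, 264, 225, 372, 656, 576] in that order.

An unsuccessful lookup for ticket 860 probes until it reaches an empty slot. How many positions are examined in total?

3

794 hashes to 8; slot 8 is free → place at 8.
264 hashes to 2; slot 2 is free → place at 2.
225 hashes to 2; 2 taken → place at 3.
372 hashes to 7; slot 7 is free → place at 7.
656 hashes to 11; slot 11 is free → place at 11.
576 hashes to 2; 2,3 taken → place at 6.
Table: [—, —, 264, 225, —, —, 576, 372, 794, —, —, 656, —]
Lookup 860: h=6, probe 6,7,10 → slot 10 empty, not found.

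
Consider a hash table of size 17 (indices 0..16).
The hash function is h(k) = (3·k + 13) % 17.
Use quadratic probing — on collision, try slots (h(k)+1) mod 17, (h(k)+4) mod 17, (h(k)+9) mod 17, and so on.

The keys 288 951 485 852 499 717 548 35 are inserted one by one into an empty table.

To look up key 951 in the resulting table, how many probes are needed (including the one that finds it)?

Insert 288: h=10, slot 10 empty => index 10.
Insert 951: h=10, slot 10 occupied => index 11.
Insert 485: h=6, slot 6 empty => index 6.
Insert 852: h=2, slot 2 empty => index 2.
Insert 499: h=14, slot 14 empty => index 14.
Insert 717: h=5, slot 5 empty => index 5.
Insert 548: h=8, slot 8 empty => index 8.
Insert 35: h=16, slot 16 empty => index 16.
Table: [-, -, 852, -, -, 717, 485, -, 548, -, 288, 951, -, -, 499, -, 35]
Lookup 951: h=10, probe 10,11 → found at 11.

2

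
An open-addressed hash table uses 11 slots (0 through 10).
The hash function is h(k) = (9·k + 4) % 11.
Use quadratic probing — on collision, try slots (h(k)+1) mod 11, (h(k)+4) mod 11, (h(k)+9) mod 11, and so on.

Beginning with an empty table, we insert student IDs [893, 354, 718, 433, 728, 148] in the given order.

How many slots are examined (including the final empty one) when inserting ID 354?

2

Insert 893: h=0, slot 0 empty -> index 0.
Insert 354: h=0, slot 0 occupied -> index 1.
Insert 718: h=9, slot 9 empty -> index 9.
Insert 433: h=7, slot 7 empty -> index 7.
Insert 728: h=0, slots 0,1 occupied -> index 4.
Insert 148: h=5, slot 5 empty -> index 5.
Table: [893, 354, _, _, 728, 148, _, 433, _, 718, _]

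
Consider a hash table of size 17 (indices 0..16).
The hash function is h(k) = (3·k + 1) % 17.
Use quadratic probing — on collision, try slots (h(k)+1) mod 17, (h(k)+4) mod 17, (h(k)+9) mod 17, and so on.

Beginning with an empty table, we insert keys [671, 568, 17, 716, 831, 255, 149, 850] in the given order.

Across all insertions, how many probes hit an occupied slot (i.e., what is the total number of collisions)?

4

671: h=8 → slot 8
568: h=5 → slot 5
17: h=1 → slot 1
716: h=7 → slot 7
831: h=12 → slot 12
255: h=1, probe 1,2 → slot 2
149: h=6 → slot 6
850: h=1, probe 1,2,5,10 → slot 10
Table: [., 17, 255, ., ., 568, 149, 716, 671, ., 850, ., 831, ., ., ., .]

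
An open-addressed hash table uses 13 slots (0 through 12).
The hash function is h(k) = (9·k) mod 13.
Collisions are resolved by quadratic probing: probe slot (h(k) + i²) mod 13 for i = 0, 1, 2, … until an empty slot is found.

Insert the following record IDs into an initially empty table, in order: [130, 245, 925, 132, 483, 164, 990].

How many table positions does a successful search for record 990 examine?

4

130: h=0 -> slot 0
245: h=8 -> slot 8
925: h=5 -> slot 5
132: h=5, probe 5,6 -> slot 6
483: h=5, probe 5,6,9 -> slot 9
164: h=7 -> slot 7
990: h=5, probe 5,6,9,1 -> slot 1
Table: [130, 990, ., ., ., 925, 132, 164, 245, 483, ., ., .]
Lookup 990: h=5, probe 5,6,9,1 → found at 1.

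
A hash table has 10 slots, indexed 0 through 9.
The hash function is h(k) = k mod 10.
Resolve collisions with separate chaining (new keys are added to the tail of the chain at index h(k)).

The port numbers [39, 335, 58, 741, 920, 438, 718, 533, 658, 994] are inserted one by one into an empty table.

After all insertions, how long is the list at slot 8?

Insert 39: h=9, bucket 9 empty → new chain.
Insert 335: h=5, bucket 5 empty → new chain.
Insert 58: h=8, bucket 8 empty → new chain.
Insert 741: h=1, bucket 1 empty → new chain.
Insert 920: h=0, bucket 0 empty → new chain.
Insert 438: h=8, bucket 8 nonempty → append to chain.
Insert 718: h=8, bucket 8 nonempty → append to chain.
Insert 533: h=3, bucket 3 empty → new chain.
Insert 658: h=8, bucket 8 nonempty → append to chain.
Insert 994: h=4, bucket 4 empty → new chain.
Final buckets:
0: 920
1: 741
2: .
3: 533
4: 994
5: 335
6: .
7: .
8: 58 -> 438 -> 718 -> 658
9: 39

4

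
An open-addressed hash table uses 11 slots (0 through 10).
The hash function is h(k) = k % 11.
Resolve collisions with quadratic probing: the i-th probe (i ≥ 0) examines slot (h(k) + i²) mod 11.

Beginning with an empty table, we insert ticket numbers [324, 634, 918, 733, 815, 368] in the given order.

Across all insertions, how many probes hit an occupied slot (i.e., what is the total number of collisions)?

324: h=5 -> slot 5
634: h=7 -> slot 7
918: h=5, probe 5,6 -> slot 6
733: h=7, probe 7,8 -> slot 8
815: h=1 -> slot 1
368: h=5, probe 5,6,9 -> slot 9
Table: [_, 815, _, _, _, 324, 918, 634, 733, 368, _]

4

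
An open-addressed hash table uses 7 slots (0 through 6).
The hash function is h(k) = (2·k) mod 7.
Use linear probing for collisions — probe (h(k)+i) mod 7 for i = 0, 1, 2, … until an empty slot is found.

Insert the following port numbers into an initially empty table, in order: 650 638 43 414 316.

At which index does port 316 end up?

Insert 650: h=5, slot 5 empty => index 5.
Insert 638: h=2, slot 2 empty => index 2.
Insert 43: h=2, slot 2 occupied => index 3.
Insert 414: h=2, slots 2,3 occupied => index 4.
Insert 316: h=2, slots 2,3,4,5 occupied => index 6.
Table: [_, _, 638, 43, 414, 650, 316]

6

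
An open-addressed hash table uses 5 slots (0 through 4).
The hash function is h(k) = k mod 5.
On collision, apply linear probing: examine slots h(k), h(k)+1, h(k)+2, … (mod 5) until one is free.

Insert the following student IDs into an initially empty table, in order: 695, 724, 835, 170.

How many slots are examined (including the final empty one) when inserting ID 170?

Insert 695: h=0, slot 0 empty → index 0.
Insert 724: h=4, slot 4 empty → index 4.
Insert 835: h=0, slot 0 occupied → index 1.
Insert 170: h=0, slots 0,1 occupied → index 2.
Table: [695, 835, 170, ∅, 724]

3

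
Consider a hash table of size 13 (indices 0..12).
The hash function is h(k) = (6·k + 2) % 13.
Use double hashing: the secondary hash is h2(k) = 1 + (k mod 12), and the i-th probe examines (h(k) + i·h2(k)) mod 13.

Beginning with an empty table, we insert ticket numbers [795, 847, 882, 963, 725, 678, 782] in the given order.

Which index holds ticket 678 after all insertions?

Insert 795: h=1, slot 1 empty => index 1.
Insert 847: h=1, h2=8, slot 1 occupied => index 9.
Insert 882: h=3, slot 3 empty => index 3.
Insert 963: h=8, slot 8 empty => index 8.
Insert 725: h=10, slot 10 empty => index 10.
Insert 678: h=1, h2=7, slots 1,8 occupied => index 2.
Insert 782: h=1, h2=3, slot 1 occupied => index 4.
Table: [_, 795, 678, 882, 782, _, _, _, 963, 847, 725, _, _]

2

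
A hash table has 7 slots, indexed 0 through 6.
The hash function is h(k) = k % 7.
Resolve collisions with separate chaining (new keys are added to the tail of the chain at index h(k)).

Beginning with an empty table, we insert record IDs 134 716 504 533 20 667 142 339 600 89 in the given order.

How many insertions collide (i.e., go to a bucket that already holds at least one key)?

4

Insert 134: h=1, bucket 1 empty -> new chain.
Insert 716: h=2, bucket 2 empty -> new chain.
Insert 504: h=0, bucket 0 empty -> new chain.
Insert 533: h=1, bucket 1 nonempty -> append to chain.
Insert 20: h=6, bucket 6 empty -> new chain.
Insert 667: h=2, bucket 2 nonempty -> append to chain.
Insert 142: h=2, bucket 2 nonempty -> append to chain.
Insert 339: h=3, bucket 3 empty -> new chain.
Insert 600: h=5, bucket 5 empty -> new chain.
Insert 89: h=5, bucket 5 nonempty -> append to chain.
Final buckets:
0: 504
1: 134 -> 533
2: 716 -> 667 -> 142
3: 339
4: _
5: 600 -> 89
6: 20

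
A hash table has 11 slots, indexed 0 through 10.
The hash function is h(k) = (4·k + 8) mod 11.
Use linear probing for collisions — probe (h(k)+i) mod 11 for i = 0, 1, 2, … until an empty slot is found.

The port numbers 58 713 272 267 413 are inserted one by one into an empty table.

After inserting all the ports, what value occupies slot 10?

267

58: h=9 => slot 9
713: h=0 => slot 0
272: h=7 => slot 7
267: h=9, probe 9,10 => slot 10
413: h=10, probe 10,0,1 => slot 1
Table: [713, 413, —, —, —, —, —, 272, —, 58, 267]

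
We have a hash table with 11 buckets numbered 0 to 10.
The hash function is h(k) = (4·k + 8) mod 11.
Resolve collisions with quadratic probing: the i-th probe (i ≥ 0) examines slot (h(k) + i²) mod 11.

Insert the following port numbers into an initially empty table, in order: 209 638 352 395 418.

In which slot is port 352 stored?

209 hashes to 8; slot 8 is free => place at 8.
638 hashes to 8; 8 taken => place at 9.
352 hashes to 8; 8,9 taken => place at 1.
395 hashes to 4; slot 4 is free => place at 4.
418 hashes to 8; 8,9,1 taken => place at 6.
Table: [∅, 352, ∅, ∅, 395, ∅, 418, ∅, 209, 638, ∅]

1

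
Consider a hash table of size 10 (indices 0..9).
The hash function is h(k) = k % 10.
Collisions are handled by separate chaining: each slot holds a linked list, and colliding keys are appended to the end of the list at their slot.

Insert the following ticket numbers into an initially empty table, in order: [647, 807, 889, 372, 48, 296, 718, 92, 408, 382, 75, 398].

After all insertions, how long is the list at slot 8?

Insert 647: h=7, bucket 7 empty → new chain.
Insert 807: h=7, bucket 7 nonempty → append to chain.
Insert 889: h=9, bucket 9 empty → new chain.
Insert 372: h=2, bucket 2 empty → new chain.
Insert 48: h=8, bucket 8 empty → new chain.
Insert 296: h=6, bucket 6 empty → new chain.
Insert 718: h=8, bucket 8 nonempty → append to chain.
Insert 92: h=2, bucket 2 nonempty → append to chain.
Insert 408: h=8, bucket 8 nonempty → append to chain.
Insert 382: h=2, bucket 2 nonempty → append to chain.
Insert 75: h=5, bucket 5 empty → new chain.
Insert 398: h=8, bucket 8 nonempty → append to chain.
Final buckets:
0: ∅
1: ∅
2: 372 -> 92 -> 382
3: ∅
4: ∅
5: 75
6: 296
7: 647 -> 807
8: 48 -> 718 -> 408 -> 398
9: 889

4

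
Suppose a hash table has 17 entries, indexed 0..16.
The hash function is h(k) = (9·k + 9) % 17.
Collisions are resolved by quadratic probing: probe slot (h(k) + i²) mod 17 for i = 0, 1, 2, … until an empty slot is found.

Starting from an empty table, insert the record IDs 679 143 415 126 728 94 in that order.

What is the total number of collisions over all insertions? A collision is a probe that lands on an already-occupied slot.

4

679: h=0 => slot 0
143: h=4 => slot 4
415: h=4, probe 4,5 => slot 5
126: h=4, probe 4,5,8 => slot 8
728: h=16 => slot 16
94: h=5, probe 5,6 => slot 6
Table: [679, -, -, -, 143, 415, 94, -, 126, -, -, -, -, -, -, -, 728]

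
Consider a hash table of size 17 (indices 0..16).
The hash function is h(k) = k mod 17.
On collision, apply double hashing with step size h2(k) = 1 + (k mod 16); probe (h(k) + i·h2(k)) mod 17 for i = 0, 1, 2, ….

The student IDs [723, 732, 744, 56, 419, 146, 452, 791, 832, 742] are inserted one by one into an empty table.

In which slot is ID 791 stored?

723 hashes to 9; slot 9 is free -> place at 9.
732 hashes to 1; slot 1 is free -> place at 1.
744 hashes to 13; slot 13 is free -> place at 13.
56 hashes to 5; slot 5 is free -> place at 5.
419 hashes to 11; slot 11 is free -> place at 11.
146 hashes to 10; slot 10 is free -> place at 10.
452 hashes to 10, h2=5; 10 taken -> place at 15.
791 hashes to 9, h2=8; 9 taken -> place at 0.
832 hashes to 16; slot 16 is free -> place at 16.
742 hashes to 11, h2=7; 11,1 taken -> place at 8.
Table: [791, 732, ∅, ∅, ∅, 56, ∅, ∅, 742, 723, 146, 419, ∅, 744, ∅, 452, 832]

0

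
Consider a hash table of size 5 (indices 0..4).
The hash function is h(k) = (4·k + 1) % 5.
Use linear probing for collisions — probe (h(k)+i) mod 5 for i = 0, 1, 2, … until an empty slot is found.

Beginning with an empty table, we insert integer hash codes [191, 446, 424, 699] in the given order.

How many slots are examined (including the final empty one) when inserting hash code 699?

2

Insert 191: h=0, slot 0 empty -> index 0.
Insert 446: h=0, slot 0 occupied -> index 1.
Insert 424: h=2, slot 2 empty -> index 2.
Insert 699: h=2, slot 2 occupied -> index 3.
Table: [191, 446, 424, 699, _]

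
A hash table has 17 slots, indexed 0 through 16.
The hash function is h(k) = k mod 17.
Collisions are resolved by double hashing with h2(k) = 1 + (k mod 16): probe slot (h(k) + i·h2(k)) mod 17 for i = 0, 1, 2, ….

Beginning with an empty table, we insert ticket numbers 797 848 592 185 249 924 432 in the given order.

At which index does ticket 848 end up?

16

797 hashes to 15; slot 15 is free → place at 15.
848 hashes to 15, h2=1; 15 taken → place at 16.
592 hashes to 14; slot 14 is free → place at 14.
185 hashes to 15, h2=10; 15 taken → place at 8.
249 hashes to 11; slot 11 is free → place at 11.
924 hashes to 6; slot 6 is free → place at 6.
432 hashes to 7; slot 7 is free → place at 7.
Table: [-, -, -, -, -, -, 924, 432, 185, -, -, 249, -, -, 592, 797, 848]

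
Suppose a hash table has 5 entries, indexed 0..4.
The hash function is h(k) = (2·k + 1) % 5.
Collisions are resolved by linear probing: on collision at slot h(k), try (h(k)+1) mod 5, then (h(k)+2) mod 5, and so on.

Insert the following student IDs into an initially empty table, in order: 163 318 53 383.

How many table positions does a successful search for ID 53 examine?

Insert 163: h=2, slot 2 empty → index 2.
Insert 318: h=2, slot 2 occupied → index 3.
Insert 53: h=2, slots 2,3 occupied → index 4.
Insert 383: h=2, slots 2,3,4 occupied → index 0.
Table: [383, _, 163, 318, 53]
Lookup 53: h=2, probe 2,3,4 → found at 4.

3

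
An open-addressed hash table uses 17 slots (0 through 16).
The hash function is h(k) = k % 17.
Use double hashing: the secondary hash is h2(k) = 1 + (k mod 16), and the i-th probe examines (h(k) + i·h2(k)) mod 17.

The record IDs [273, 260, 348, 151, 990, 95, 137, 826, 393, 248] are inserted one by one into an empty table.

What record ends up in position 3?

273: h=1 -> slot 1
260: h=5 -> slot 5
348: h=8 -> slot 8
151: h=15 -> slot 15
990: h=4 -> slot 4
95: h=10 -> slot 10
137: h=1, h2=10, probe 1,11 -> slot 11
826: h=10, h2=11, probe 10,4,15,9 -> slot 9
393: h=2 -> slot 2
248: h=10, h2=9, probe 10,2,11,3 -> slot 3
Table: [-, 273, 393, 248, 990, 260, -, -, 348, 826, 95, 137, -, -, -, 151, -]

248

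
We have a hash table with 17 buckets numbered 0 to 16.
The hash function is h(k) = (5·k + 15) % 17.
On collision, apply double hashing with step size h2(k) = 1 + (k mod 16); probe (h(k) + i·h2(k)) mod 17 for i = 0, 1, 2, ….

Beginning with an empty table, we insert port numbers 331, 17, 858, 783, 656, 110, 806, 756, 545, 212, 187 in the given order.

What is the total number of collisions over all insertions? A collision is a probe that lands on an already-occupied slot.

14

Insert 331: h=4, slot 4 empty → index 4.
Insert 17: h=15, slot 15 empty → index 15.
Insert 858: h=4, h2=11, slots 4,15 occupied → index 9.
Insert 783: h=3, slot 3 empty → index 3.
Insert 656: h=14, slot 14 empty → index 14.
Insert 110: h=4, h2=15, slot 4 occupied → index 2.
Insert 806: h=16, slot 16 empty → index 16.
Insert 756: h=4, h2=5, slots 4,9,14,2 occupied → index 7.
Insert 545: h=3, h2=2, slot 3 occupied → index 5.
Insert 212: h=4, h2=5, slots 4,9,14,2,7 occupied → index 12.
Insert 187: h=15, h2=12, slot 15 occupied → index 10.
Table: [∅, ∅, 110, 783, 331, 545, ∅, 756, ∅, 858, 187, ∅, 212, ∅, 656, 17, 806]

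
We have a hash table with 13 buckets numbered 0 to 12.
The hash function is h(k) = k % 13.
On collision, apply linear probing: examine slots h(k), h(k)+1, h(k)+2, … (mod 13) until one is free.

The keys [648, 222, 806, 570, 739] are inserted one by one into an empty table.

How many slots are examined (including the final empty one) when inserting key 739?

5

648 hashes to 11; slot 11 is free => place at 11.
222 hashes to 1; slot 1 is free => place at 1.
806 hashes to 0; slot 0 is free => place at 0.
570 hashes to 11; 11 taken => place at 12.
739 hashes to 11; 11,12,0,1 taken => place at 2.
Table: [806, 222, 739, -, -, -, -, -, -, -, -, 648, 570]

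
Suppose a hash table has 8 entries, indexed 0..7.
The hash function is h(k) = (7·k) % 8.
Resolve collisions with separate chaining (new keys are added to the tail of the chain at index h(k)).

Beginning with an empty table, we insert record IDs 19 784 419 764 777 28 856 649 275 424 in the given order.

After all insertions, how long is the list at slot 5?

3

19 -> bucket 5
784 -> bucket 0
419 -> bucket 5 (collision)
764 -> bucket 4
777 -> bucket 7
28 -> bucket 4 (collision)
856 -> bucket 0 (collision)
649 -> bucket 7 (collision)
275 -> bucket 5 (collision)
424 -> bucket 0 (collision)
Final buckets:
0: 784 -> 856 -> 424
1: _
2: _
3: _
4: 764 -> 28
5: 19 -> 419 -> 275
6: _
7: 777 -> 649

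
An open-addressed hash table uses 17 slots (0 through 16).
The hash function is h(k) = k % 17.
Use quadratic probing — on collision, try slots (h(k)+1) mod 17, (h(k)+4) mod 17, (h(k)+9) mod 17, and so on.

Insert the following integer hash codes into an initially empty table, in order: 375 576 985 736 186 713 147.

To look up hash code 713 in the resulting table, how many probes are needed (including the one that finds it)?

375 hashes to 1; slot 1 is free => place at 1.
576 hashes to 15; slot 15 is free => place at 15.
985 hashes to 16; slot 16 is free => place at 16.
736 hashes to 5; slot 5 is free => place at 5.
186 hashes to 16; 16 taken => place at 0.
713 hashes to 16; 16,0 taken => place at 3.
147 hashes to 11; slot 11 is free => place at 11.
Table: [186, 375, ., 713, ., 736, ., ., ., ., ., 147, ., ., ., 576, 985]
Lookup 713: h=16, probe 16,0,3 → found at 3.

3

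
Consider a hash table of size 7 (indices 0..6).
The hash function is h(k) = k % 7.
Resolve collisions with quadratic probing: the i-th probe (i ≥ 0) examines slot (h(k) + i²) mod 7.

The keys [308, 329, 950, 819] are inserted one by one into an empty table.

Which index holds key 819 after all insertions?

4

308 hashes to 0; slot 0 is free => place at 0.
329 hashes to 0; 0 taken => place at 1.
950 hashes to 5; slot 5 is free => place at 5.
819 hashes to 0; 0,1 taken => place at 4.
Table: [308, 329, —, —, 819, 950, —]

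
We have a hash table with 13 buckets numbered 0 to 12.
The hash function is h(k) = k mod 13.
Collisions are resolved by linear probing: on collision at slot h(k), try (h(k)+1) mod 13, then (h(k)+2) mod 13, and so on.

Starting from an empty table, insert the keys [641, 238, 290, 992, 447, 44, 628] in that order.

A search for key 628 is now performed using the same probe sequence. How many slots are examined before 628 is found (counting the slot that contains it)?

641 hashes to 4; slot 4 is free -> place at 4.
238 hashes to 4; 4 taken -> place at 5.
290 hashes to 4; 4,5 taken -> place at 6.
992 hashes to 4; 4,5,6 taken -> place at 7.
447 hashes to 5; 5,6,7 taken -> place at 8.
44 hashes to 5; 5,6,7,8 taken -> place at 9.
628 hashes to 4; 4,5,6,7,8,9 taken -> place at 10.
Table: [., ., ., ., 641, 238, 290, 992, 447, 44, 628, ., .]
Lookup 628: h=4, probe 4,5,6,7,8,9,10 → found at 10.

7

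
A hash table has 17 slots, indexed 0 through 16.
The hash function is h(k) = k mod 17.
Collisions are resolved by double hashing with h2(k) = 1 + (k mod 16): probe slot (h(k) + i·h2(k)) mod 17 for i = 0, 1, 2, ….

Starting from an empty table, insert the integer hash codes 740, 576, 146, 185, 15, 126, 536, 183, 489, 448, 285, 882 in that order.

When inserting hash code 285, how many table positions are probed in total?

4

740: h=9 -> slot 9
576: h=15 -> slot 15
146: h=10 -> slot 10
185: h=15, h2=10, probe 15,8 -> slot 8
15: h=15, h2=16, probe 15,14 -> slot 14
126: h=7 -> slot 7
536: h=9, h2=9, probe 9,1 -> slot 1
183: h=13 -> slot 13
489: h=13, h2=10, probe 13,6 -> slot 6
448: h=6, h2=1, probe 6,7,8,9,10,11 -> slot 11
285: h=13, h2=14, probe 13,10,7,4 -> slot 4
882: h=15, h2=3, probe 15,1,4,7,10,13,16 -> slot 16
Table: [∅, 536, ∅, ∅, 285, ∅, 489, 126, 185, 740, 146, 448, ∅, 183, 15, 576, 882]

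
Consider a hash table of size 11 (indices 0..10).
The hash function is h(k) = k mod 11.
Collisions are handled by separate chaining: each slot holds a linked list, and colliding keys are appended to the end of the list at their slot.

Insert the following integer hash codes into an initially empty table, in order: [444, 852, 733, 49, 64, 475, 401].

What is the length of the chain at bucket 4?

Insert 444: h=4, bucket 4 empty → new chain.
Insert 852: h=5, bucket 5 empty → new chain.
Insert 733: h=7, bucket 7 empty → new chain.
Insert 49: h=5, bucket 5 nonempty → append to chain.
Insert 64: h=9, bucket 9 empty → new chain.
Insert 475: h=2, bucket 2 empty → new chain.
Insert 401: h=5, bucket 5 nonempty → append to chain.
Final buckets:
0: ∅
1: ∅
2: 475
3: ∅
4: 444
5: 852 -> 49 -> 401
6: ∅
7: 733
8: ∅
9: 64
10: ∅

1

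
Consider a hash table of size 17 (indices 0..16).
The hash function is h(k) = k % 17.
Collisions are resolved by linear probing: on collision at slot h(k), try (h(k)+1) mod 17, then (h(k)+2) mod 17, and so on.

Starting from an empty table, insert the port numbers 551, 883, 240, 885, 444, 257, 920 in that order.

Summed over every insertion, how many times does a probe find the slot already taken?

551: h=7 -> slot 7
883: h=16 -> slot 16
240: h=2 -> slot 2
885: h=1 -> slot 1
444: h=2, probe 2,3 -> slot 3
257: h=2, probe 2,3,4 -> slot 4
920: h=2, probe 2,3,4,5 -> slot 5
Table: [∅, 885, 240, 444, 257, 920, ∅, 551, ∅, ∅, ∅, ∅, ∅, ∅, ∅, ∅, 883]

6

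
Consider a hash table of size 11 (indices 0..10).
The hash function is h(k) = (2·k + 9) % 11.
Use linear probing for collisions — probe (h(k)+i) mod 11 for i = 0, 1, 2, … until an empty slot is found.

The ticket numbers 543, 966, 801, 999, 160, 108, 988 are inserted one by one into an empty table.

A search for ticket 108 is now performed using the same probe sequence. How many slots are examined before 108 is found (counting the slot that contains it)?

543: h=6 -> slot 6
966: h=5 -> slot 5
801: h=5, probe 5,6,7 -> slot 7
999: h=5, probe 5,6,7,8 -> slot 8
160: h=10 -> slot 10
108: h=5, probe 5,6,7,8,9 -> slot 9
988: h=5, probe 5,6,7,8,9,10,0 -> slot 0
Table: [988, ∅, ∅, ∅, ∅, 966, 543, 801, 999, 108, 160]
Lookup 108: h=5, probe 5,6,7,8,9 → found at 9.

5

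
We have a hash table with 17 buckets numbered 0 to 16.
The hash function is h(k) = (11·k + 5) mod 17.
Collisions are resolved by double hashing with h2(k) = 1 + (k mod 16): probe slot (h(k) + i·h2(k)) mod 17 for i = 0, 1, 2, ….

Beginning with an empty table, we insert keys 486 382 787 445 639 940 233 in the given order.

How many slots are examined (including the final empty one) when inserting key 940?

486: h=13 -> slot 13
382: h=8 -> slot 8
787: h=9 -> slot 9
445: h=4 -> slot 4
639: h=13, h2=16, probe 13,12 -> slot 12
940: h=9, h2=13, probe 9,5 -> slot 5
233: h=1 -> slot 1
Table: [-, 233, -, -, 445, 940, -, -, 382, 787, -, -, 639, 486, -, -, -]

2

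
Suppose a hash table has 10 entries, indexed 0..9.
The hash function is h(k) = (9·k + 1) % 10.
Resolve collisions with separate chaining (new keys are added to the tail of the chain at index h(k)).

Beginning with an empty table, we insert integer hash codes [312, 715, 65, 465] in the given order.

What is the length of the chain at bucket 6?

3

312 → bucket 9
715 → bucket 6
65 → bucket 6 (collision)
465 → bucket 6 (collision)
Final buckets:
0: .
1: .
2: .
3: .
4: .
5: .
6: 715 -> 65 -> 465
7: .
8: .
9: 312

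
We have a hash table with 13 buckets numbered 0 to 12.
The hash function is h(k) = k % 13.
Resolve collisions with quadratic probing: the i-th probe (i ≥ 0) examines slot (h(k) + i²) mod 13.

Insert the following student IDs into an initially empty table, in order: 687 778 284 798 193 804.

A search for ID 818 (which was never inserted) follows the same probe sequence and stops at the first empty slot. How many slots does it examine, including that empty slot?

2

687: h=11 → slot 11
778: h=11, probe 11,12 → slot 12
284: h=11, probe 11,12,2 → slot 2
798: h=5 → slot 5
193: h=11, probe 11,12,2,7 → slot 7
804: h=11, probe 11,12,2,7,1 → slot 1
Table: [-, 804, 284, -, -, 798, -, 193, -, -, -, 687, 778]
Lookup 818: h=12, probe 12,0 → slot 0 empty, not found.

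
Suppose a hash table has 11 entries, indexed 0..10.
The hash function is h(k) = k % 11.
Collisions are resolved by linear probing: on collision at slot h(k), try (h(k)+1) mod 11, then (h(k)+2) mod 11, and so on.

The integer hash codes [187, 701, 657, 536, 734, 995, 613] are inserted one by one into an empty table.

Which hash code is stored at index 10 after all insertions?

187: h=0 → slot 0
701: h=8 → slot 8
657: h=8, probe 8,9 → slot 9
536: h=8, probe 8,9,10 → slot 10
734: h=8, probe 8,9,10,0,1 → slot 1
995: h=5 → slot 5
613: h=8, probe 8,9,10,0,1,2 → slot 2
Table: [187, 734, 613, ., ., 995, ., ., 701, 657, 536]

536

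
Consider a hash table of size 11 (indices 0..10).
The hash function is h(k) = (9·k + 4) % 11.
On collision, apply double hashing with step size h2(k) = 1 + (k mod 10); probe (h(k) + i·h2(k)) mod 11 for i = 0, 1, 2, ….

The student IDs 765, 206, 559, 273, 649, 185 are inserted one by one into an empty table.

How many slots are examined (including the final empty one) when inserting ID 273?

2

765: h=3 → slot 3
206: h=10 → slot 10
559: h=8 → slot 8
273: h=8, h2=4, probe 8,1 → slot 1
649: h=4 → slot 4
185: h=8, h2=6, probe 8,3,9 → slot 9
Table: [∅, 273, ∅, 765, 649, ∅, ∅, ∅, 559, 185, 206]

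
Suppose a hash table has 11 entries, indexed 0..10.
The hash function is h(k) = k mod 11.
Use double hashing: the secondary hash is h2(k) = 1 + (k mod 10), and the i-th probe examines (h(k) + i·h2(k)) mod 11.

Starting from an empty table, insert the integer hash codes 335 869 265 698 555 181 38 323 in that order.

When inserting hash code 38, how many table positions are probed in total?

335 hashes to 5; slot 5 is free -> place at 5.
869 hashes to 0; slot 0 is free -> place at 0.
265 hashes to 1; slot 1 is free -> place at 1.
698 hashes to 5, h2=9; 5 taken -> place at 3.
555 hashes to 5, h2=6; 5,0 taken -> place at 6.
181 hashes to 5, h2=2; 5 taken -> place at 7.
38 hashes to 5, h2=9; 5,3,1 taken -> place at 10.
323 hashes to 4; slot 4 is free -> place at 4.
Table: [869, 265, —, 698, 323, 335, 555, 181, —, —, 38]

4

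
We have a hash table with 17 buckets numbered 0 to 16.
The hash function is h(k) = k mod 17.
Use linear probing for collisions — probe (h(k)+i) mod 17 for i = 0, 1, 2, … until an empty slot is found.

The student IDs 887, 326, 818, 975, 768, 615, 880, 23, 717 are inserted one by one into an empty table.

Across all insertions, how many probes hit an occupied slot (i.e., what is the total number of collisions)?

Insert 887: h=3, slot 3 empty -> index 3.
Insert 326: h=3, slot 3 occupied -> index 4.
Insert 818: h=2, slot 2 empty -> index 2.
Insert 975: h=6, slot 6 empty -> index 6.
Insert 768: h=3, slots 3,4 occupied -> index 5.
Insert 615: h=3, slots 3,4,5,6 occupied -> index 7.
Insert 880: h=13, slot 13 empty -> index 13.
Insert 23: h=6, slots 6,7 occupied -> index 8.
Insert 717: h=3, slots 3,4,5,6,7,8 occupied -> index 9.
Table: [-, -, 818, 887, 326, 768, 975, 615, 23, 717, -, -, -, 880, -, -, -]

15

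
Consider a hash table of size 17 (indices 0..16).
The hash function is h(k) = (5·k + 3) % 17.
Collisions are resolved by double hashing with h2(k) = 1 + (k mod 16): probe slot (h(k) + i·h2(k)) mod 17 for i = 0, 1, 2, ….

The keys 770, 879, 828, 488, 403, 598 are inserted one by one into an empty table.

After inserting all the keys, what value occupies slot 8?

828

770 hashes to 11; slot 11 is free → place at 11.
879 hashes to 12; slot 12 is free → place at 12.
828 hashes to 12, h2=13; 12 taken → place at 8.
488 hashes to 12, h2=9; 12 taken → place at 4.
403 hashes to 12, h2=4; 12 taken → place at 16.
598 hashes to 1; slot 1 is free → place at 1.
Table: [-, 598, -, -, 488, -, -, -, 828, -, -, 770, 879, -, -, -, 403]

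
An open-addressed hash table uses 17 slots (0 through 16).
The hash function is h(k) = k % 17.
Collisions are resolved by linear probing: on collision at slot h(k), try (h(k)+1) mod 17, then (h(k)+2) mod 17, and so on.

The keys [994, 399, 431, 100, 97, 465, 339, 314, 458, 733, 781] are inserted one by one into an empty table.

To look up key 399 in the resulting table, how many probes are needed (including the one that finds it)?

2

994 hashes to 8; slot 8 is free -> place at 8.
399 hashes to 8; 8 taken -> place at 9.
431 hashes to 6; slot 6 is free -> place at 6.
100 hashes to 15; slot 15 is free -> place at 15.
97 hashes to 12; slot 12 is free -> place at 12.
465 hashes to 6; 6 taken -> place at 7.
339 hashes to 16; slot 16 is free -> place at 16.
314 hashes to 8; 8,9 taken -> place at 10.
458 hashes to 16; 16 taken -> place at 0.
733 hashes to 2; slot 2 is free -> place at 2.
781 hashes to 16; 16,0 taken -> place at 1.
Table: [458, 781, 733, ∅, ∅, ∅, 431, 465, 994, 399, 314, ∅, 97, ∅, ∅, 100, 339]
Lookup 399: h=8, probe 8,9 → found at 9.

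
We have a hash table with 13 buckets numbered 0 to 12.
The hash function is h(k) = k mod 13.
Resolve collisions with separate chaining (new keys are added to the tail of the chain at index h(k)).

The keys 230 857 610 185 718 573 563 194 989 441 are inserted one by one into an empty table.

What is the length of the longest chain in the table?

Insert 230: h=9, bucket 9 empty -> new chain.
Insert 857: h=12, bucket 12 empty -> new chain.
Insert 610: h=12, bucket 12 nonempty -> append to chain.
Insert 185: h=3, bucket 3 empty -> new chain.
Insert 718: h=3, bucket 3 nonempty -> append to chain.
Insert 573: h=1, bucket 1 empty -> new chain.
Insert 563: h=4, bucket 4 empty -> new chain.
Insert 194: h=12, bucket 12 nonempty -> append to chain.
Insert 989: h=1, bucket 1 nonempty -> append to chain.
Insert 441: h=12, bucket 12 nonempty -> append to chain.
Final buckets:
0: _
1: 573 -> 989
2: _
3: 185 -> 718
4: 563
5: _
6: _
7: _
8: _
9: 230
10: _
11: _
12: 857 -> 610 -> 194 -> 441

4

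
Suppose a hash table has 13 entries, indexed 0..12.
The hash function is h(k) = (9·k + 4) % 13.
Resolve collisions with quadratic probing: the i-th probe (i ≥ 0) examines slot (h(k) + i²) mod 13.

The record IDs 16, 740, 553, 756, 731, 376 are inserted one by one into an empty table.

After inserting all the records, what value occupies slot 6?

Insert 16: h=5, slot 5 empty -> index 5.
Insert 740: h=8, slot 8 empty -> index 8.
Insert 553: h=2, slot 2 empty -> index 2.
Insert 756: h=9, slot 9 empty -> index 9.
Insert 731: h=5, slot 5 occupied -> index 6.
Insert 376: h=8, slots 8,9 occupied -> index 12.
Table: [—, —, 553, —, —, 16, 731, —, 740, 756, —, —, 376]

731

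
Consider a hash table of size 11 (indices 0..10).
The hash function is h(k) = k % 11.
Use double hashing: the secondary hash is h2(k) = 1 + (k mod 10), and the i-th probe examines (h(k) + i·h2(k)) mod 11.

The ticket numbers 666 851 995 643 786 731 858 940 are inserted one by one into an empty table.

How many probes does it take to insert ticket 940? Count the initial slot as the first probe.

4

Insert 666: h=6, slot 6 empty => index 6.
Insert 851: h=4, slot 4 empty => index 4.
Insert 995: h=5, slot 5 empty => index 5.
Insert 643: h=5, h2=4, slot 5 occupied => index 9.
Insert 786: h=5, h2=7, slot 5 occupied => index 1.
Insert 731: h=5, h2=2, slot 5 occupied => index 7.
Insert 858: h=0, slot 0 empty => index 0.
Insert 940: h=5, h2=1, slots 5,6,7 occupied => index 8.
Table: [858, 786, -, -, 851, 995, 666, 731, 940, 643, -]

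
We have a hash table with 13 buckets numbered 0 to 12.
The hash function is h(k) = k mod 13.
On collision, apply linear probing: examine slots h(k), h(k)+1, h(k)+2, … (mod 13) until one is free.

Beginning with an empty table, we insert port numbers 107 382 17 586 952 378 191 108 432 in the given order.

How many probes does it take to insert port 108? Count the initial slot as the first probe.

Insert 107: h=3, slot 3 empty → index 3.
Insert 382: h=5, slot 5 empty → index 5.
Insert 17: h=4, slot 4 empty → index 4.
Insert 586: h=1, slot 1 empty → index 1.
Insert 952: h=3, slots 3,4,5 occupied → index 6.
Insert 378: h=1, slot 1 occupied → index 2.
Insert 191: h=9, slot 9 empty → index 9.
Insert 108: h=4, slots 4,5,6 occupied → index 7.
Insert 432: h=3, slots 3,4,5,6,7 occupied → index 8.
Table: [—, 586, 378, 107, 17, 382, 952, 108, 432, 191, —, —, —]

4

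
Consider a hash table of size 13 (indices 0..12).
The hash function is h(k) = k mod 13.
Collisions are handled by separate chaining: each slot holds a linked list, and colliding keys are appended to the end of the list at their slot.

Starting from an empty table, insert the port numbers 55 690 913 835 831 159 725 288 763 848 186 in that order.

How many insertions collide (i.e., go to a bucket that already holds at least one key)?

55 -> bucket 3
690 -> bucket 1
913 -> bucket 3 (collision)
835 -> bucket 3 (collision)
831 -> bucket 12
159 -> bucket 3 (collision)
725 -> bucket 10
288 -> bucket 2
763 -> bucket 9
848 -> bucket 3 (collision)
186 -> bucket 4
Final buckets:
0: -
1: 690
2: 288
3: 55 -> 913 -> 835 -> 159 -> 848
4: 186
5: -
6: -
7: -
8: -
9: 763
10: 725
11: -
12: 831

4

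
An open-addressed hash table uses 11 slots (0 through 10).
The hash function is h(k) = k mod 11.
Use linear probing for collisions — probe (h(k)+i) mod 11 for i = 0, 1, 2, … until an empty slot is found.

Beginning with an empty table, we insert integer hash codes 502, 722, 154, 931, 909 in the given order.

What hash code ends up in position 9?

Insert 502: h=7, slot 7 empty → index 7.
Insert 722: h=7, slot 7 occupied → index 8.
Insert 154: h=0, slot 0 empty → index 0.
Insert 931: h=7, slots 7,8 occupied → index 9.
Insert 909: h=7, slots 7,8,9 occupied → index 10.
Table: [154, -, -, -, -, -, -, 502, 722, 931, 909]

931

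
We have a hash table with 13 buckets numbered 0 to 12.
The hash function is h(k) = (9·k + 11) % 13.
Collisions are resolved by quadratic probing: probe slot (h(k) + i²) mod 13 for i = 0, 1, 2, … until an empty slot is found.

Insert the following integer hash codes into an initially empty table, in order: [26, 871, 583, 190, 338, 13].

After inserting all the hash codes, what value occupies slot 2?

338

26: h=11 => slot 11
871: h=11, probe 11,12 => slot 12
583: h=6 => slot 6
190: h=5 => slot 5
338: h=11, probe 11,12,2 => slot 2
13: h=11, probe 11,12,2,7 => slot 7
Table: [_, _, 338, _, _, 190, 583, 13, _, _, _, 26, 871]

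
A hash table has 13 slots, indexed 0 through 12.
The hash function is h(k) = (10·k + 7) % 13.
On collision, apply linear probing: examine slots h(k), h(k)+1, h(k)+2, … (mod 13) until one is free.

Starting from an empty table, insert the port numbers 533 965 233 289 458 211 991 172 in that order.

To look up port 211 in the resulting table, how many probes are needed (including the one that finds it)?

4

533 hashes to 7; slot 7 is free -> place at 7.
965 hashes to 11; slot 11 is free -> place at 11.
233 hashes to 10; slot 10 is free -> place at 10.
289 hashes to 11; 11 taken -> place at 12.
458 hashes to 11; 11,12 taken -> place at 0.
211 hashes to 11; 11,12,0 taken -> place at 1.
991 hashes to 11; 11,12,0,1 taken -> place at 2.
172 hashes to 11; 11,12,0,1,2 taken -> place at 3.
Table: [458, 211, 991, 172, ., ., ., 533, ., ., 233, 965, 289]
Lookup 211: h=11, probe 11,12,0,1 → found at 1.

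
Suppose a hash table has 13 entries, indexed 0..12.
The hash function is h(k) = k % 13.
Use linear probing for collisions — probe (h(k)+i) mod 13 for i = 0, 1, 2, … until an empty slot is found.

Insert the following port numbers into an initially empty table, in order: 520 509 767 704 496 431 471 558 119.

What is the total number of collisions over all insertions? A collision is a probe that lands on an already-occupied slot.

15

520 hashes to 0; slot 0 is free => place at 0.
509 hashes to 2; slot 2 is free => place at 2.
767 hashes to 0; 0 taken => place at 1.
704 hashes to 2; 2 taken => place at 3.
496 hashes to 2; 2,3 taken => place at 4.
431 hashes to 2; 2,3,4 taken => place at 5.
471 hashes to 3; 3,4,5 taken => place at 6.
558 hashes to 12; slot 12 is free => place at 12.
119 hashes to 2; 2,3,4,5,6 taken => place at 7.
Table: [520, 767, 509, 704, 496, 431, 471, 119, -, -, -, -, 558]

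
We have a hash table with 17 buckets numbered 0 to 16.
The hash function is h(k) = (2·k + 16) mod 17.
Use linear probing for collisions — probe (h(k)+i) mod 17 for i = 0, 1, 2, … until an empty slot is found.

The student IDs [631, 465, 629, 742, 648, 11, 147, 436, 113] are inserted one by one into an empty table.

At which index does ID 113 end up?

9

Insert 631: h=3, slot 3 empty → index 3.
Insert 465: h=11, slot 11 empty → index 11.
Insert 629: h=16, slot 16 empty → index 16.
Insert 742: h=4, slot 4 empty → index 4.
Insert 648: h=3, slots 3,4 occupied → index 5.
Insert 11: h=4, slots 4,5 occupied → index 6.
Insert 147: h=4, slots 4,5,6 occupied → index 7.
Insert 436: h=4, slots 4,5,6,7 occupied → index 8.
Insert 113: h=4, slots 4,5,6,7,8 occupied → index 9.
Table: [_, _, _, 631, 742, 648, 11, 147, 436, 113, _, 465, _, _, _, _, 629]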